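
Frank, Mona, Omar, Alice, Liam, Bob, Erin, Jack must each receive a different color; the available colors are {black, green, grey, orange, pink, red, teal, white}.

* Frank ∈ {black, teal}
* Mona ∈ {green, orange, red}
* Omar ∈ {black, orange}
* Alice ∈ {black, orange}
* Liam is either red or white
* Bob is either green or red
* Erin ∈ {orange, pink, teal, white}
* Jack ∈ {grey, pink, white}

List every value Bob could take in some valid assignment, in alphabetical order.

The 8 variables draw from only 8 values {black, green, grey, orange, pink, red, teal, white}, so each is used; only Jack can be grey, hence Jack = grey.
The 7 still-open variables together cover exactly {black, green, orange, pink, red, teal, white} — 7 values for 7 variables — and pink appears only in Erin's list, so Erin = pink.
The 6 still-open variables together cover exactly {black, green, orange, red, teal, white} — 6 values for 6 variables — and teal appears only in Frank's list, so Frank = teal.
The 5 still-open variables draw from only 5 values {black, green, orange, red, white}, so each is used; only Liam can be white, hence Liam = white.
The 2 variables Omar and Alice are confined to {black, orange}, which locks those values in; drop them from Mona.
No further eliminations apply; Bob can still be any of green, red.

green, red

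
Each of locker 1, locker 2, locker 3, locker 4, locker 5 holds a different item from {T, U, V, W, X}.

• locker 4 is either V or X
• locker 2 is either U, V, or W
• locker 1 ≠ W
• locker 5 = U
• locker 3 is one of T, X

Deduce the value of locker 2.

locker 5 has just one choice, so locker 5 = U. Eliminate U elsewhere: locker 1, locker 2.
The 4 still-open variables together cover exactly {T, V, W, X} — 4 values for 4 variables — and W appears only in locker 2's list, so locker 2 = W.

W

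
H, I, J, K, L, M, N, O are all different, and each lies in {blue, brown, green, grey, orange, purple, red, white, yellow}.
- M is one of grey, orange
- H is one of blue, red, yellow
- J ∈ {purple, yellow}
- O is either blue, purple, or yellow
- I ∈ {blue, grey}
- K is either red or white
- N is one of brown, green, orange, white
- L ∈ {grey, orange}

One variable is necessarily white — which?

The 2 variables L and M are confined to {grey, orange}, which locks those values in; drop them from I, N.
I has just one choice, so I = blue. Eliminate blue elsewhere: H, O.
J and O between them cover only {purple, yellow} — a naked pair. Remove those values from H.
H must be red (only option left). Eliminate red elsewhere: K.
So white goes to K.

K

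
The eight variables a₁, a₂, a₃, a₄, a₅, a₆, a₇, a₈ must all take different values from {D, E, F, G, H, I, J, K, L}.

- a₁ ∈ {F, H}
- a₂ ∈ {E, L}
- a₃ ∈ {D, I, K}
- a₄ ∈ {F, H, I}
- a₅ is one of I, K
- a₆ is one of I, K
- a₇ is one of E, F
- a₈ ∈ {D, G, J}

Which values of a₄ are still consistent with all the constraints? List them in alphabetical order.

F, H

The 2 variables a₅ and a₆ are confined to {I, K}, which locks those values in; drop them from a₃, a₄.
a₃ must be D (only option left). Eliminate D elsewhere: a₈.
a₁ and a₄ share exactly the 2 values {F, H}; by pigeonhole those values go to them, so strike F, H from a₇.
a₇ has just one choice, so a₇ = E. Eliminate E elsewhere: a₂.
a₂ has just one choice, so a₂ = L.
No further eliminations apply; a₄ can still be any of F, H.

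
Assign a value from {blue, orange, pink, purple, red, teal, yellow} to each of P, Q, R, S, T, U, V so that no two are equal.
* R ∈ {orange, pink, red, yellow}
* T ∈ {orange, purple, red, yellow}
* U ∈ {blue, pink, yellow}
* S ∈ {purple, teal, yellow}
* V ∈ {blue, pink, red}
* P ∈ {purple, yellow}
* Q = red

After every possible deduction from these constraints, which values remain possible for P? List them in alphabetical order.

Q has just one choice, so Q = red. So R, T, V can't be red.
The 6 still-open variables together cover exactly {blue, orange, pink, purple, teal, yellow} — 6 values for 6 variables — and teal appears only in S's list, so S = teal.
No further eliminations apply; P can still be any of purple, yellow.

purple, yellow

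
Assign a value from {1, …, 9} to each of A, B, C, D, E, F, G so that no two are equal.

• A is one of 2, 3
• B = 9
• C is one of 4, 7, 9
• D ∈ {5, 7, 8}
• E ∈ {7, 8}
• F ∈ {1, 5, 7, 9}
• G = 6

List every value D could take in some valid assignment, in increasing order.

5, 7, 8

B has just one choice, so B = 9. Eliminate 9 elsewhere: C, F.
That leaves G = 6.
No further eliminations apply; D can still be any of 5, 7, 8.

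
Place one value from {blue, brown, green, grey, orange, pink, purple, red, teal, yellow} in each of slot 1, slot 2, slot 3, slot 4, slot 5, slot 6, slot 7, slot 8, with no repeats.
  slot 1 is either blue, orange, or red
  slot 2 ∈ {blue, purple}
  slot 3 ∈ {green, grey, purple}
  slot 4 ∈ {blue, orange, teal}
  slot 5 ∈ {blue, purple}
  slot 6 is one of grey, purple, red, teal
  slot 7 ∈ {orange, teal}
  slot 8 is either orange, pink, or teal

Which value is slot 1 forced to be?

Among the 8 variables, green fits only slot 3 (and all 8 values in {blue, green, grey, orange, pink, purple, red, teal} must be used), so slot 3 = green.
The 7 still-open variables draw from only 7 values {blue, grey, orange, pink, purple, red, teal}, so each is used; only slot 6 can be grey, hence slot 6 = grey.
Among the 6 still-open variables, pink fits only slot 8 (and all 6 values in {blue, orange, pink, purple, red, teal} must be used), so slot 8 = pink.
The 5 still-open variables together cover exactly {blue, orange, purple, red, teal} — 5 values for 5 variables — and red appears only in slot 1's list, so slot 1 = red.

red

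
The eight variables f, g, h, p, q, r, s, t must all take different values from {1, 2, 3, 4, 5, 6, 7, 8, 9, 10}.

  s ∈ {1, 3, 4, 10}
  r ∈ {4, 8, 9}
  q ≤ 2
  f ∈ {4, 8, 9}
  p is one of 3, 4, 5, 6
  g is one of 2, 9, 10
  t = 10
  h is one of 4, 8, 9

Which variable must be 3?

s

t must be 10 (only option left). Strike 10 from g, s.
f, h, r between them cover only {4, 8, 9} — a naked triple. Remove those values from g, p, s.
g's domain is down to {2}, so g = 2. Strike 2 from q.
q has just one choice, so q = 1. So s can't be 1.
So 3 goes to s.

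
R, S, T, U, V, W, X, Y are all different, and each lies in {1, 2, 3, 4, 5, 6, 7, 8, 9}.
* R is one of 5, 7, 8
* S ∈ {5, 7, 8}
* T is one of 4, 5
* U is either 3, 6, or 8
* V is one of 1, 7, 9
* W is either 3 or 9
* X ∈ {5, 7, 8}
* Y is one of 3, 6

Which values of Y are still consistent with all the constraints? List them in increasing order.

3, 6

Among the 8 variables, 1 fits only V (and all 8 values in {1, 3, 4, 5, 6, 7, 8, 9} must be used), so V = 1.
Among the 7 still-open variables, 4 fits only T (and all 7 values in {3, 4, 5, 6, 7, 8, 9} must be used), so T = 4.
Among the 6 still-open variables, 9 fits only W (and all 6 values in {3, 5, 6, 7, 8, 9} must be used), so W = 9.
R, S, X between them cover only {5, 7, 8} — a naked triple. Remove those values from U.
No further eliminations apply; Y can still be any of 3, 6.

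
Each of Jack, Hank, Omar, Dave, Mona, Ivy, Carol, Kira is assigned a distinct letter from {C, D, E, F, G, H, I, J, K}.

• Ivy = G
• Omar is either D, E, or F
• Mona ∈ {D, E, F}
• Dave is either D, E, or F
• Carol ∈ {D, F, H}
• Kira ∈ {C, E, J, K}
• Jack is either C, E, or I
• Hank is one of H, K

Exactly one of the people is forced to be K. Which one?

Ivy has just one choice, so Ivy = G.
Omar, Dave, Mona between them cover only {D, E, F} — a naked triple. Remove those values from Jack, Carol, Kira.
Carol's domain is down to {H}, so Carol = H. Eliminate H elsewhere: Hank.
So K goes to Hank.

Hank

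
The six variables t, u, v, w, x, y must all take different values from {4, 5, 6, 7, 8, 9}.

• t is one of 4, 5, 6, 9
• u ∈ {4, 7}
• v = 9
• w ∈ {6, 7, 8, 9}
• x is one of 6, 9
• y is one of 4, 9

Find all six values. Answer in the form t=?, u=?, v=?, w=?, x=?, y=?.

t=5, u=7, v=9, w=8, x=6, y=4

v's domain is down to {9}, so v = 9. So t, w, x, y can't be 9.
x's domain is down to {6}, so x = 6. Eliminate 6 elsewhere: t, w.
y's domain is down to {4}, so y = 4. Strike 4 from t, u.
That leaves t = 5.
u has just one choice, so u = 7. Strike 7 from w.
w has just one choice, so w = 8.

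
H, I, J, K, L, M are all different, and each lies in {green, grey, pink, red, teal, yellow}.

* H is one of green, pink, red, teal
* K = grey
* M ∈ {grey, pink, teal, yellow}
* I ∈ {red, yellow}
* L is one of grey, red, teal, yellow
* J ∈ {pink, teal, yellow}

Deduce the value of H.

K has just one choice, so K = grey. Remove grey from L, M.
Among the 5 still-open variables, green fits only H (and all 5 values in {green, pink, red, teal, yellow} must be used), so H = green.

green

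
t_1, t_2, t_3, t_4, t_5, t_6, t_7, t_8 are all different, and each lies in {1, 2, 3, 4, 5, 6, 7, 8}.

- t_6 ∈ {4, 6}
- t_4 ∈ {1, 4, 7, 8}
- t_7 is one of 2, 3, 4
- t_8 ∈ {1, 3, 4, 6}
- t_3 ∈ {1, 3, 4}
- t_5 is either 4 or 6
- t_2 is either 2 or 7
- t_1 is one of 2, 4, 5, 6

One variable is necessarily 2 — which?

The 8 variables together cover exactly {1, 2, 3, 4, 5, 6, 7, 8} — 8 values for 8 variables — and 5 appears only in t_1's list, so t_1 = 5.
Among the 7 still-open variables, 8 fits only t_4 (and all 7 values in {1, 2, 3, 4, 6, 7, 8} must be used), so t_4 = 8.
The 6 still-open variables together cover exactly {1, 2, 3, 4, 6, 7} — 6 values for 6 variables — and 7 appears only in t_2's list, so t_2 = 7.
Among the 5 still-open variables, 2 fits only t_7 (and all 5 values in {1, 2, 3, 4, 6} must be used), so t_7 = 2.

t_7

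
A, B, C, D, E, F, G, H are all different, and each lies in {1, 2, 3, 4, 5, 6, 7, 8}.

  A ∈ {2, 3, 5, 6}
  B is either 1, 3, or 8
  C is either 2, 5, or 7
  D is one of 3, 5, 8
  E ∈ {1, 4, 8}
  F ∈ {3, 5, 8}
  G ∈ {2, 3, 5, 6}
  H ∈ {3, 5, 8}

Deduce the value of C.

The 8 variables draw from only 8 values {1, 2, 3, 4, 5, 6, 7, 8}, so each is used; only E can be 4, hence E = 4.
The 7 still-open variables together cover exactly {1, 2, 3, 5, 6, 7, 8} — 7 values for 7 variables — and 1 appears only in B's list, so B = 1.
The 6 still-open variables draw from only 6 values {2, 3, 5, 6, 7, 8}, so each is used; only C can be 7, hence C = 7.

7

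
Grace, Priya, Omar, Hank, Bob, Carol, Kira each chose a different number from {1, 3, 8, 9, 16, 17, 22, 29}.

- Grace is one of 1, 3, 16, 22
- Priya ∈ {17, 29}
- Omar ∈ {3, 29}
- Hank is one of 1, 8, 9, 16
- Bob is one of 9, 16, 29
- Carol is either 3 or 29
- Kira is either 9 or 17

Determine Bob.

Omar and Carol between them cover only {3, 29} — a naked pair. Remove those values from Grace, Priya, Bob.
Priya's domain is down to {17}, so Priya = 17. Remove 17 from Kira.
Kira must be 9 (only option left). Eliminate 9 elsewhere: Hank, Bob.
So Bob = 16.

16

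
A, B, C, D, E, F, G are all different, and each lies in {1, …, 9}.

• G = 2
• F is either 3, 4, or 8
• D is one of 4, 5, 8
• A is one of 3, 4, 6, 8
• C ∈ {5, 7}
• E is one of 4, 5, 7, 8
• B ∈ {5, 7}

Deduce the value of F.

G's domain is down to {2}, so G = 2.
The 6 still-open variables together cover exactly {3, 4, 5, 6, 7, 8} — 6 values for 6 variables — and 6 appears only in A's list, so A = 6.
The 5 still-open variables draw from only 5 values {3, 4, 5, 7, 8}, so each is used; only F can be 3, hence F = 3.

3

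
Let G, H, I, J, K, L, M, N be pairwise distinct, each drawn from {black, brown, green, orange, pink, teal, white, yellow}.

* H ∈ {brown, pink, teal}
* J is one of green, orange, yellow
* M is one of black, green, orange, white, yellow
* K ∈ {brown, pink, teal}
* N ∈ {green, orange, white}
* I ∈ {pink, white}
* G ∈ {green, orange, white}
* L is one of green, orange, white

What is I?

pink

Among the 8 variables, black fits only M (and all 8 values in {black, brown, green, orange, pink, teal, white, yellow} must be used), so M = black.
Among the 7 still-open variables, yellow fits only J (and all 7 values in {brown, green, orange, pink, teal, white, yellow} must be used), so J = yellow.
G, L, N between them cover only {green, orange, white} — a naked triple. Remove those values from I.
So I = pink.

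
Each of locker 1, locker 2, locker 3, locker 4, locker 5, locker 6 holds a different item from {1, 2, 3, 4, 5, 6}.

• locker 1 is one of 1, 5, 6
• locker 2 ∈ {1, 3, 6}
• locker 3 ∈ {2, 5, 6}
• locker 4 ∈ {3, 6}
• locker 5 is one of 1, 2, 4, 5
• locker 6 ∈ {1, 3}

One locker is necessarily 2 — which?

Among the 6 variables, 4 fits only locker 5 (and all 6 values in {1, 2, 3, 4, 5, 6} must be used), so locker 5 = 4.
Among the 5 still-open variables, 2 fits only locker 3 (and all 5 values in {1, 2, 3, 5, 6} must be used), so locker 3 = 2.

locker 3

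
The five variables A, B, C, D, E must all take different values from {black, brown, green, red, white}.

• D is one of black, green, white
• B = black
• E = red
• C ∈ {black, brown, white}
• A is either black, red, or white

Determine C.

B has just one choice, so B = black. Strike black from A, C, D.
E must be red (only option left). So A can't be red.
A's domain is down to {white}, so A = white. Eliminate white elsewhere: C, D.
So C = brown.

brown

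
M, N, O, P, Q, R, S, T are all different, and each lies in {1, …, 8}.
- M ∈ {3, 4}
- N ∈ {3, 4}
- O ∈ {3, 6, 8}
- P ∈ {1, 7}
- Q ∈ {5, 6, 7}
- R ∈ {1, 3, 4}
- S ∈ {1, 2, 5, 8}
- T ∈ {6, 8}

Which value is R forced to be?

The 8 variables draw from only 8 values {1, 2, 3, 4, 5, 6, 7, 8}, so each is used; only S can be 2, hence S = 2.
The 7 still-open variables together cover exactly {1, 3, 4, 5, 6, 7, 8} — 7 values for 7 variables — and 5 appears only in Q's list, so Q = 5.
Among the 6 still-open variables, 7 fits only P (and all 6 values in {1, 3, 4, 6, 7, 8} must be used), so P = 7.
The 5 still-open variables draw from only 5 values {1, 3, 4, 6, 8}, so each is used; only R can be 1, hence R = 1.

1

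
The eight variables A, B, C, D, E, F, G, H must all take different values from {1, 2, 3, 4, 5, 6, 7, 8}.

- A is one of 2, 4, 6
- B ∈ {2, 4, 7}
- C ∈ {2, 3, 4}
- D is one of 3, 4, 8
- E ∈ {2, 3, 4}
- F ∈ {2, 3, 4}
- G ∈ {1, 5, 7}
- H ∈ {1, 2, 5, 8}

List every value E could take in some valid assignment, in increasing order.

The 8 variables draw from only 8 values {1, 2, 3, 4, 5, 6, 7, 8}, so each is used; only A can be 6, hence A = 6.
C, E, F between them cover only {2, 3, 4} — a naked triple. Remove those values from B, D, H.
B's domain is down to {7}, so B = 7. Strike 7 from G.
That leaves D = 8. So H can't be 8.
No further eliminations apply; E can still be any of 2, 3, 4.

2, 3, 4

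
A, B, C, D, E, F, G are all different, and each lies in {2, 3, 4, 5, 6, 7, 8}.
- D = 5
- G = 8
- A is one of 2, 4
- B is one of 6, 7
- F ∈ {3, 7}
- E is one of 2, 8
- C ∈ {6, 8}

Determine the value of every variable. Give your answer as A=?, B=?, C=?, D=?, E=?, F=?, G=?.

D must be 5 (only option left).
That leaves G = 8. Strike 8 from C, E.
C must be 6 (only option left). So B can't be 6.
E must be 2 (only option left). Eliminate 2 elsewhere: A.
A's domain is down to {4}, so A = 4.
B has just one choice, so B = 7. So F can't be 7.
F's domain is down to {3}, so F = 3.

A=4, B=7, C=6, D=5, E=2, F=3, G=8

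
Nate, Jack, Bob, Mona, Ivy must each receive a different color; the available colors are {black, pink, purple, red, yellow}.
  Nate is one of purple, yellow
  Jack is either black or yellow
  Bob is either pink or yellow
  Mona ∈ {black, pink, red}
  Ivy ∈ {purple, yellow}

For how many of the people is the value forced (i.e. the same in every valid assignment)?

The 5 variables together cover exactly {black, pink, purple, red, yellow} — 5 values for 5 variables — and red appears only in Mona's list, so Mona = red.
The 4 still-open variables draw from only 4 values {black, pink, purple, yellow}, so each is used; only Jack can be black, hence Jack = black.
The 3 still-open variables together cover exactly {pink, purple, yellow} — 3 values for 3 variables — and pink appears only in Bob's list, so Bob = pink.
Determined: Jack=black, Bob=pink, Mona=red. The other people each still have more than one consistent value. That makes 3.

3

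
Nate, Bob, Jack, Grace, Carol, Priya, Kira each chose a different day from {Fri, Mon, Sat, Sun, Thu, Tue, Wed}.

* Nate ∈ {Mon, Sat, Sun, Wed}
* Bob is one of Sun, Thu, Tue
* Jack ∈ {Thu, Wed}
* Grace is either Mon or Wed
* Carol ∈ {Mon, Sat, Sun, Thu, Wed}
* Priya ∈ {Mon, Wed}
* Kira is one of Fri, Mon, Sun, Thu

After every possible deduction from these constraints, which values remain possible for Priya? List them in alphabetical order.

Mon, Wed

The 7 variables draw from only 7 values {Fri, Mon, Sat, Sun, Thu, Tue, Wed}, so each is used; only Kira can be Fri, hence Kira = Fri.
Among the 6 still-open variables, Tue fits only Bob (and all 6 values in {Mon, Sat, Sun, Thu, Tue, Wed} must be used), so Bob = Tue.
Grace and Priya between them cover only {Mon, Wed} — a naked pair. Remove those values from Nate, Jack, Carol.
That leaves Jack = Thu. Eliminate Thu elsewhere: Carol.
No further eliminations apply; Priya can still be any of Mon, Wed.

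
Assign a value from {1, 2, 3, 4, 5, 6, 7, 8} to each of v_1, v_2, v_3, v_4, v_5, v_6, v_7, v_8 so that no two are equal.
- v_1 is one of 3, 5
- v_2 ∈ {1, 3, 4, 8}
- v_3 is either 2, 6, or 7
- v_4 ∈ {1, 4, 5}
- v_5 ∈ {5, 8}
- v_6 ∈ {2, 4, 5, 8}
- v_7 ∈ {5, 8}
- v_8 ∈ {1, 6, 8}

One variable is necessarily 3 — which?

Among the 8 variables, 7 fits only v_3 (and all 8 values in {1, 2, 3, 4, 5, 6, 7, 8} must be used), so v_3 = 7.
The 7 still-open variables draw from only 7 values {1, 2, 3, 4, 5, 6, 8}, so each is used; only v_6 can be 2, hence v_6 = 2.
Among the 6 still-open variables, 6 fits only v_8 (and all 6 values in {1, 3, 4, 5, 6, 8} must be used), so v_8 = 6.
The 2 variables v_5 and v_7 are confined to {5, 8}, which locks those values in; drop them from v_1, v_2, v_4.
So 3 goes to v_1.

v_1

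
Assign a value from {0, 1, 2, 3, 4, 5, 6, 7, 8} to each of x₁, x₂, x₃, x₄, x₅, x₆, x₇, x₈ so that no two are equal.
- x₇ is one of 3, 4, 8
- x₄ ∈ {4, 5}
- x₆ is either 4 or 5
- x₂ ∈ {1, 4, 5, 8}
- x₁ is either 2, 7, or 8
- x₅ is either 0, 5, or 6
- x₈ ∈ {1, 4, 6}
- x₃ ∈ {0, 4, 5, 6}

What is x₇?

The 2 variables x₄ and x₆ are confined to {4, 5}, which locks those values in; drop them from x₂, x₃, x₅, x₇, x₈.
x₃ and x₅ share exactly the 2 values {0, 6}; by pigeonhole those values go to them, so strike 0, 6 from x₈.
That leaves x₈ = 1. Strike 1 from x₂.
That leaves x₂ = 8. Strike 8 from x₁, x₇.
So x₇ = 3.

3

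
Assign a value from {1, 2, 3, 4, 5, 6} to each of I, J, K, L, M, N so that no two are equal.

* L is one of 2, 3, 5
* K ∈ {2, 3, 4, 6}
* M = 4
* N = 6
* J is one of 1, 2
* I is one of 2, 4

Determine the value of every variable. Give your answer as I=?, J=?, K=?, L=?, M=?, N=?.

M's domain is down to {4}, so M = 4. Strike 4 from I, K.
N has just one choice, so N = 6. So K can't be 6.
That leaves I = 2. Remove 2 from J, K, L.
J must be 1 (only option left).
K must be 3 (only option left). Remove 3 from L.
L's domain is down to {5}, so L = 5.

I=2, J=1, K=3, L=5, M=4, N=6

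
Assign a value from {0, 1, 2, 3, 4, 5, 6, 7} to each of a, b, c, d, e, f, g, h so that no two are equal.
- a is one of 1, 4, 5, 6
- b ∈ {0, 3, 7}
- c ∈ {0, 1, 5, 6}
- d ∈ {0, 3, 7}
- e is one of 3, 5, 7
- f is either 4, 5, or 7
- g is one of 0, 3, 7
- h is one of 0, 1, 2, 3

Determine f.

Among the 8 variables, 2 fits only h (and all 8 values in {0, 1, 2, 3, 4, 5, 6, 7} must be used), so h = 2.
b, d, g share exactly the 3 values {0, 3, 7}; by pigeonhole those values go to them, so strike 0, 3, 7 from c, e, f.
e's domain is down to {5}, so e = 5. Remove 5 from a, c, f.
So f = 4.

4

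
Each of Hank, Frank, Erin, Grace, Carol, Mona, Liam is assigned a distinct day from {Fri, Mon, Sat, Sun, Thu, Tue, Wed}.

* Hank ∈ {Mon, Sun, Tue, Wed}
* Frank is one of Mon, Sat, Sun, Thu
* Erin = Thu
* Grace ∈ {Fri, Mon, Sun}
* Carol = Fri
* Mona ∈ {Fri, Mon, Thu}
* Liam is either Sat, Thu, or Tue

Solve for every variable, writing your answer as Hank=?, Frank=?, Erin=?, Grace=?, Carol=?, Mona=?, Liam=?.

Erin has just one choice, so Erin = Thu. Eliminate Thu elsewhere: Frank, Mona, Liam.
Carol's domain is down to {Fri}, so Carol = Fri. Strike Fri from Grace, Mona.
Mona's domain is down to {Mon}, so Mona = Mon. So Hank, Frank, Grace can't be Mon.
Grace must be Sun (only option left). Remove Sun from Hank, Frank.
Frank's domain is down to {Sat}, so Frank = Sat. So Liam can't be Sat.
Liam's domain is down to {Tue}, so Liam = Tue. Remove Tue from Hank.
That leaves Hank = Wed.

Hank=Wed, Frank=Sat, Erin=Thu, Grace=Sun, Carol=Fri, Mona=Mon, Liam=Tue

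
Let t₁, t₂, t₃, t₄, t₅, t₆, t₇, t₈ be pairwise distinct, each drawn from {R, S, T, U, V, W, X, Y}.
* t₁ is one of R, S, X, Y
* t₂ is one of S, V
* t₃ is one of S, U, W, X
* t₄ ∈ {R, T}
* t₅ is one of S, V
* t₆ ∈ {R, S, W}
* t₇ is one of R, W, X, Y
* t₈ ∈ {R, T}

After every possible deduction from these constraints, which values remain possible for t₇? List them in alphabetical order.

Among the 8 variables, U fits only t₃ (and all 8 values in {R, S, T, U, V, W, X, Y} must be used), so t₃ = U.
The 2 variables t₂ and t₅ are confined to {S, V}, which locks those values in; drop them from t₁, t₆.
t₄ and t₈ between them cover only {R, T} — a naked pair. Remove those values from t₁, t₆, t₇.
t₆ must be W (only option left). Strike W from t₇.
No further eliminations apply; t₇ can still be any of X, Y.

X, Y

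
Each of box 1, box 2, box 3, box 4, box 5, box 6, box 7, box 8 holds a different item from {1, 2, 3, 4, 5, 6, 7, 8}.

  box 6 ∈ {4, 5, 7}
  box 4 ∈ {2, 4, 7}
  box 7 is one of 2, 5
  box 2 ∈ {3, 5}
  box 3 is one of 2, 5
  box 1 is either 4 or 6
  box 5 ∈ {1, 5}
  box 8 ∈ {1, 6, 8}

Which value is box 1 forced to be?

Among the 8 variables, 3 fits only box 2 (and all 8 values in {1, 2, 3, 4, 5, 6, 7, 8} must be used), so box 2 = 3.
The 7 still-open variables together cover exactly {1, 2, 4, 5, 6, 7, 8} — 7 values for 7 variables — and 8 appears only in box 8's list, so box 8 = 8.
Among the 6 still-open variables, 1 fits only box 5 (and all 6 values in {1, 2, 4, 5, 6, 7} must be used), so box 5 = 1.
The 5 still-open variables draw from only 5 values {2, 4, 5, 6, 7}, so each is used; only box 1 can be 6, hence box 1 = 6.

6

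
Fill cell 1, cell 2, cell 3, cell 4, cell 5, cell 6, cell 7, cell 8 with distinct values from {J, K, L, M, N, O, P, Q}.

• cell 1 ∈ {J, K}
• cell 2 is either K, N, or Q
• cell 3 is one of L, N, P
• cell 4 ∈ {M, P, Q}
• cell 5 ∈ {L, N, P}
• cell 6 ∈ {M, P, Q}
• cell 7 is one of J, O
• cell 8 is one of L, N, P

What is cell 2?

K

Among the 8 variables, O fits only cell 7 (and all 8 values in {J, K, L, M, N, O, P, Q} must be used), so cell 7 = O.
The 7 still-open variables draw from only 7 values {J, K, L, M, N, P, Q}, so each is used; only cell 1 can be J, hence cell 1 = J.
The 6 still-open variables draw from only 6 values {K, L, M, N, P, Q}, so each is used; only cell 2 can be K, hence cell 2 = K.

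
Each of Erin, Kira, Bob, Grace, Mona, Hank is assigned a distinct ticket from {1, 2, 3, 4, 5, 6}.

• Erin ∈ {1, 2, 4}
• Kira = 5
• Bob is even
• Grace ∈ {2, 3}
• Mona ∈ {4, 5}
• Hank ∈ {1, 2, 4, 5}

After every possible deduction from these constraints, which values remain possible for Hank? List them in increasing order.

1, 2

Kira must be 5 (only option left). Remove 5 from Mona, Hank.
That leaves Mona = 4. Strike 4 from Erin, Bob, Hank.
The 4 still-open variables together cover exactly {1, 2, 3, 6} — 4 values for 4 variables — and 3 appears only in Grace's list, so Grace = 3.
Among the 3 still-open variables, 6 fits only Bob (and all 3 values in {1, 2, 6} must be used), so Bob = 6.
No further eliminations apply; Hank can still be any of 1, 2.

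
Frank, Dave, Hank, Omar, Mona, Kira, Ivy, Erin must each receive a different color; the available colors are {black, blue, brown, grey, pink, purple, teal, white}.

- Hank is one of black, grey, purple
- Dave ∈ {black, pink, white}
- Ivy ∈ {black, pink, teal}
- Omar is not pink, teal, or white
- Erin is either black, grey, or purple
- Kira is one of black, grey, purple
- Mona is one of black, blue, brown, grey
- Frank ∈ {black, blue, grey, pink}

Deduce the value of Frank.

Among the 8 variables, teal fits only Ivy (and all 8 values in {black, blue, brown, grey, pink, purple, teal, white} must be used), so Ivy = teal.
The 7 still-open variables draw from only 7 values {black, blue, brown, grey, pink, purple, white}, so each is used; only Dave can be white, hence Dave = white.
Among the 6 still-open variables, pink fits only Frank (and all 6 values in {black, blue, brown, grey, pink, purple} must be used), so Frank = pink.

pink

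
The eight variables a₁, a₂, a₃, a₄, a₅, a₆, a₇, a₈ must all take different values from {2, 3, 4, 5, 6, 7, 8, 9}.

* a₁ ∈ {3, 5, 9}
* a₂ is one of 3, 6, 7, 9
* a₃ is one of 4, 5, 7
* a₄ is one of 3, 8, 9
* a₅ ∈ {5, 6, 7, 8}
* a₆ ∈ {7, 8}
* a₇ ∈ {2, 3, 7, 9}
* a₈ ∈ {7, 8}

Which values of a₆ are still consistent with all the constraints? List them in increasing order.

The 8 variables draw from only 8 values {2, 3, 4, 5, 6, 7, 8, 9}, so each is used; only a₇ can be 2, hence a₇ = 2.
The 7 still-open variables draw from only 7 values {3, 4, 5, 6, 7, 8, 9}, so each is used; only a₃ can be 4, hence a₃ = 4.
a₆ and a₈ between them cover only {7, 8} — a naked pair. Remove those values from a₂, a₄, a₅.
No further eliminations apply; a₆ can still be any of 7, 8.

7, 8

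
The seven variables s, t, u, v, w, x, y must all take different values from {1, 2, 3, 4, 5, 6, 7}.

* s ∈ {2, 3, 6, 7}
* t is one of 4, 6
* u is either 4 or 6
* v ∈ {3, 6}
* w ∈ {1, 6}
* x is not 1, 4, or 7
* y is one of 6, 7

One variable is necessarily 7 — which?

Among the 7 variables, 1 fits only w (and all 7 values in {1, 2, 3, 4, 5, 6, 7} must be used), so w = 1.
Among the 6 still-open variables, 5 fits only x (and all 6 values in {2, 3, 4, 5, 6, 7} must be used), so x = 5.
Among the 5 still-open variables, 2 fits only s (and all 5 values in {2, 3, 4, 6, 7} must be used), so s = 2.
The 4 still-open variables draw from only 4 values {3, 4, 6, 7}, so each is used; only v can be 3, hence v = 3.
The 3 still-open variables together cover exactly {4, 6, 7} — 3 values for 3 variables — and 7 appears only in y's list, so y = 7.

y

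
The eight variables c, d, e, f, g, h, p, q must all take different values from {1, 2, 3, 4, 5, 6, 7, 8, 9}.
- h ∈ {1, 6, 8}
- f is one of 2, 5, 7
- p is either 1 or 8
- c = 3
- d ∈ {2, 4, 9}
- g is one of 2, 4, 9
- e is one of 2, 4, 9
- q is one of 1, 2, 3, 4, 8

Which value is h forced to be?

c has just one choice, so c = 3. Eliminate 3 elsewhere: q.
d, e, g share exactly the 3 values {2, 4, 9}; by pigeonhole those values go to them, so strike 2, 4, 9 from f, q.
p and q share exactly the 2 values {1, 8}; by pigeonhole those values go to them, so strike 1, 8 from h.
So h = 6.

6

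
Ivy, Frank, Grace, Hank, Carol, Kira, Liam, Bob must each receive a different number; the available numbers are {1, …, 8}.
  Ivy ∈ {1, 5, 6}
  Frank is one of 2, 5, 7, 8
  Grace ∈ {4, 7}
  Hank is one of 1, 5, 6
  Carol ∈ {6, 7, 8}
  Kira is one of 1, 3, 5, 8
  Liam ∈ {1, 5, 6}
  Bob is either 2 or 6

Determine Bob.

Among the 8 variables, 3 fits only Kira (and all 8 values in {1, 2, 3, 4, 5, 6, 7, 8} must be used), so Kira = 3.
The 7 still-open variables draw from only 7 values {1, 2, 4, 5, 6, 7, 8}, so each is used; only Grace can be 4, hence Grace = 4.
Ivy, Hank, Liam between them cover only {1, 5, 6} — a naked triple. Remove those values from Frank, Carol, Bob.
So Bob = 2.

2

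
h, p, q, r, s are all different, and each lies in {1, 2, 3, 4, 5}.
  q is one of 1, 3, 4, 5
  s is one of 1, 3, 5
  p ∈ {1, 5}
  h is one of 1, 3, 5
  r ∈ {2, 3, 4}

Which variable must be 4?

q

The 5 variables together cover exactly {1, 2, 3, 4, 5} — 5 values for 5 variables — and 2 appears only in r's list, so r = 2.
The 4 still-open variables draw from only 4 values {1, 3, 4, 5}, so each is used; only q can be 4, hence q = 4.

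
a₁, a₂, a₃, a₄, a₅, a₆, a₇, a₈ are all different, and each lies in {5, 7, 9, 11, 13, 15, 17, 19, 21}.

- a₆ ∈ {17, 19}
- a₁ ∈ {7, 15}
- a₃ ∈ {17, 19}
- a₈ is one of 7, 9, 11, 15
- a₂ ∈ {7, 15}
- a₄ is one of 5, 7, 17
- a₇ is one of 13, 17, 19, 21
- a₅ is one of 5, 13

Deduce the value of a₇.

The 2 variables a₁ and a₂ are confined to {7, 15}, which locks those values in; drop them from a₄, a₈.
a₃ and a₆ between them cover only {17, 19} — a naked pair. Remove those values from a₄, a₇.
a₄'s domain is down to {5}, so a₄ = 5. Strike 5 from a₅.
a₅'s domain is down to {13}, so a₅ = 13. So a₇ can't be 13.
So a₇ = 21.

21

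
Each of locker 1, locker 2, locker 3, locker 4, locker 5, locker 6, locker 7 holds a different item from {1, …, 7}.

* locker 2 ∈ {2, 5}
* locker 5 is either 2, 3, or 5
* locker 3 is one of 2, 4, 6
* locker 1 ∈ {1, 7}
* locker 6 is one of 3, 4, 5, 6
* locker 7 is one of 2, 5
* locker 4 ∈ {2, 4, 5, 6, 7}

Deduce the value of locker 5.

3

Among the 7 variables, 1 fits only locker 1 (and all 7 values in {1, 2, 3, 4, 5, 6, 7} must be used), so locker 1 = 1.
The 6 still-open variables draw from only 6 values {2, 3, 4, 5, 6, 7}, so each is used; only locker 4 can be 7, hence locker 4 = 7.
The 2 variables locker 2 and locker 7 are confined to {2, 5}, which locks those values in; drop them from locker 3, locker 5, locker 6.
So locker 5 = 3.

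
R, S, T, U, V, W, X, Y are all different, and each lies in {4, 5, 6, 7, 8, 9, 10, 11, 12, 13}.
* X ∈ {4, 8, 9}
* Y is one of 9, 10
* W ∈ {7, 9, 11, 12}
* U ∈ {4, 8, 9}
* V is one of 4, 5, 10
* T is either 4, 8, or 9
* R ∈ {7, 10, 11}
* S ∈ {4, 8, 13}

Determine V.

T, U, X between them cover only {4, 8, 9} — a naked triple. Remove those values from S, V, W, Y.
That leaves S = 13.
Y must be 10 (only option left). Remove 10 from R, V.
So V = 5.

5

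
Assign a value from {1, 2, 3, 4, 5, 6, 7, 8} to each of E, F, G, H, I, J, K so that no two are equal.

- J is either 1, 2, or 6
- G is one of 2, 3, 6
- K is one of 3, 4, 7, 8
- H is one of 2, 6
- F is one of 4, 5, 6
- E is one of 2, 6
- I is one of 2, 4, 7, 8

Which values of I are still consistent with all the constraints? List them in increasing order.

E and H between them cover only {2, 6} — a naked pair. Remove those values from F, G, I, J.
That leaves G = 3. Eliminate 3 elsewhere: K.
That leaves J = 1.
No further eliminations apply; I can still be any of 4, 7, 8.

4, 7, 8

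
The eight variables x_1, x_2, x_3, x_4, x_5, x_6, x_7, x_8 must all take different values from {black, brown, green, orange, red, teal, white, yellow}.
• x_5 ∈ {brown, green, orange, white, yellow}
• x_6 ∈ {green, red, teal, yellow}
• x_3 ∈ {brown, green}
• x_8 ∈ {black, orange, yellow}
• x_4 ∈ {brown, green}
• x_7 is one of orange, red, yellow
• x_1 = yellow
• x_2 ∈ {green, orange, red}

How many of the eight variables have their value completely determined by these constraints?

4

x_1 must be yellow (only option left). Strike yellow from x_5, x_6, x_7, x_8.
The 7 still-open variables draw from only 7 values {black, brown, green, orange, red, teal, white}, so each is used; only x_8 can be black, hence x_8 = black.
The 6 still-open variables draw from only 6 values {brown, green, orange, red, teal, white}, so each is used; only x_6 can be teal, hence x_6 = teal.
Among the 5 still-open variables, white fits only x_5 (and all 5 values in {brown, green, orange, red, white} must be used), so x_5 = white.
The 2 variables x_3 and x_4 are confined to {brown, green}, which locks those values in; drop them from x_2.
Determined: x_1=yellow, x_5=white, x_6=teal, x_8=black. The other variables each still have more than one consistent value. That makes 4.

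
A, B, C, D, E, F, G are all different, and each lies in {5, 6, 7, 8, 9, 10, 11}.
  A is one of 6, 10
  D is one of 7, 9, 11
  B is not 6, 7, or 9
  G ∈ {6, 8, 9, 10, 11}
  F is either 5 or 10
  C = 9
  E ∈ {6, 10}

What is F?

5

C's domain is down to {9}, so C = 9. Strike 9 from D, G.
The 6 still-open variables together cover exactly {5, 6, 7, 8, 10, 11} — 6 values for 6 variables — and 7 appears only in D's list, so D = 7.
A and E share exactly the 2 values {6, 10}; by pigeonhole those values go to them, so strike 6, 10 from B, F, G.
So F = 5.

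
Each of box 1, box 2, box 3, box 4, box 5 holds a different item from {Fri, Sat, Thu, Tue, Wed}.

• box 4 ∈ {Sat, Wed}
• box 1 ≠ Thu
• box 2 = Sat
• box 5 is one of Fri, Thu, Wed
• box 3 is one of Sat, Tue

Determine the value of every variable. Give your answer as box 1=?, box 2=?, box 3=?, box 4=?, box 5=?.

box 1=Fri, box 2=Sat, box 3=Tue, box 4=Wed, box 5=Thu

box 2 has just one choice, so box 2 = Sat. Strike Sat from box 1, box 3, box 4.
That leaves box 3 = Tue. So box 1 can't be Tue.
box 4's domain is down to {Wed}, so box 4 = Wed. Eliminate Wed elsewhere: box 1, box 5.
box 1 has just one choice, so box 1 = Fri. Strike Fri from box 5.
That leaves box 5 = Thu.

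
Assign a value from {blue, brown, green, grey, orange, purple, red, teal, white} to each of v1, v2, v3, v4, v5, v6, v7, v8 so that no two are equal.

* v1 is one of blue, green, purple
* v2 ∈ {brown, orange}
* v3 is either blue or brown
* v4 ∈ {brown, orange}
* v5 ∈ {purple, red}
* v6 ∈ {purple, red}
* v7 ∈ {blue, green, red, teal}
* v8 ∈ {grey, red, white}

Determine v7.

teal

The 2 variables v2 and v4 are confined to {brown, orange}, which locks those values in; drop them from v3.
That leaves v3 = blue. Strike blue from v1, v7.
v5 and v6 share exactly the 2 values {purple, red}; by pigeonhole those values go to them, so strike purple, red from v1, v7, v8.
v1 has just one choice, so v1 = green. So v7 can't be green.
So v7 = teal.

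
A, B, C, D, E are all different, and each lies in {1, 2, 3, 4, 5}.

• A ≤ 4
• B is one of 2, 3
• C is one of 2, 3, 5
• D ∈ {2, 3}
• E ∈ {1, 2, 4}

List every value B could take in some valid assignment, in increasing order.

2, 3

The 5 variables together cover exactly {1, 2, 3, 4, 5} — 5 values for 5 variables — and 5 appears only in C's list, so C = 5.
B and D share exactly the 2 values {2, 3}; by pigeonhole those values go to them, so strike 2, 3 from A, E.
No further eliminations apply; B can still be any of 2, 3.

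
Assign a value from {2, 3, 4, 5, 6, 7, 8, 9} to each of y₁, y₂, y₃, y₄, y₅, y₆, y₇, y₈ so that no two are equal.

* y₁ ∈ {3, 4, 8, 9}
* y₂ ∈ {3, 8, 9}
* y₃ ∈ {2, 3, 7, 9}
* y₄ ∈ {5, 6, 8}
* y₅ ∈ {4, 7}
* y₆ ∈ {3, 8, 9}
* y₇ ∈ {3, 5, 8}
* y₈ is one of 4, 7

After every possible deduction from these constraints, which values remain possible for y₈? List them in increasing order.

4, 7

The 8 variables together cover exactly {2, 3, 4, 5, 6, 7, 8, 9} — 8 values for 8 variables — and 2 appears only in y₃'s list, so y₃ = 2.
The 7 still-open variables together cover exactly {3, 4, 5, 6, 7, 8, 9} — 7 values for 7 variables — and 6 appears only in y₄'s list, so y₄ = 6.
The 6 still-open variables draw from only 6 values {3, 4, 5, 7, 8, 9}, so each is used; only y₇ can be 5, hence y₇ = 5.
y₅ and y₈ between them cover only {4, 7} — a naked pair. Remove those values from y₁.
No further eliminations apply; y₈ can still be any of 4, 7.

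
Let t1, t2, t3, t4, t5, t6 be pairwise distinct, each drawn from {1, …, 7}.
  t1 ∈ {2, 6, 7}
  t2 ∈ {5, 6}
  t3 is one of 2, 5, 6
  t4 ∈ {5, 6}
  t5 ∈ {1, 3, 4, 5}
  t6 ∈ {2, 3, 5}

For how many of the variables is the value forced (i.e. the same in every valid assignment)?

3

The 2 variables t2 and t4 are confined to {5, 6}, which locks those values in; drop them from t1, t3, t5, t6.
That leaves t3 = 2. Strike 2 from t1, t6.
t6's domain is down to {3}, so t6 = 3. So t5 can't be 3.
t1 must be 7 (only option left).
Determined: t1=7, t3=2, t6=3. The other variables each still have more than one consistent value. That makes 3.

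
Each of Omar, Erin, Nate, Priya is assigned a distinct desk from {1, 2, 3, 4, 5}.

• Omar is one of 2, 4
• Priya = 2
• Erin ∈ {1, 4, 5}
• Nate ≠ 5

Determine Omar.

Priya must be 2 (only option left). So Omar, Nate can't be 2.
So Omar = 4.

4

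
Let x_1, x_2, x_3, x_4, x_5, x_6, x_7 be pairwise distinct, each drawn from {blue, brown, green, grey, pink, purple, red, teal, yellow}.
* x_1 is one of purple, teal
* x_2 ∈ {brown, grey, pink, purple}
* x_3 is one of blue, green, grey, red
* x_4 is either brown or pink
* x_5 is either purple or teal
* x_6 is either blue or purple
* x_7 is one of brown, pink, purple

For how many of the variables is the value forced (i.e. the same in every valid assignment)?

x_1 and x_5 share exactly the 2 values {purple, teal}; by pigeonhole those values go to them, so strike purple, teal from x_2, x_6, x_7.
x_6's domain is down to {blue}, so x_6 = blue. Strike blue from x_3.
x_4 and x_7 between them cover only {brown, pink} — a naked pair. Remove those values from x_2.
That leaves x_2 = grey. Eliminate grey elsewhere: x_3.
Determined: x_2=grey, x_6=blue. The other variables each still have more than one consistent value. That makes 2.

2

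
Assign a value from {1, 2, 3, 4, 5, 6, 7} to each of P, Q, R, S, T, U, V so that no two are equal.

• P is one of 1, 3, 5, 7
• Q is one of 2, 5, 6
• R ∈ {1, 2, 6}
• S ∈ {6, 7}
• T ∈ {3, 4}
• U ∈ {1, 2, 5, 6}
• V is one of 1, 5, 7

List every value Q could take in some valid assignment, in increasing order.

2, 5, 6

Among the 7 variables, 4 fits only T (and all 7 values in {1, 2, 3, 4, 5, 6, 7} must be used), so T = 4.
Among the 6 still-open variables, 3 fits only P (and all 6 values in {1, 2, 3, 5, 6, 7} must be used), so P = 3.
No further eliminations apply; Q can still be any of 2, 5, 6.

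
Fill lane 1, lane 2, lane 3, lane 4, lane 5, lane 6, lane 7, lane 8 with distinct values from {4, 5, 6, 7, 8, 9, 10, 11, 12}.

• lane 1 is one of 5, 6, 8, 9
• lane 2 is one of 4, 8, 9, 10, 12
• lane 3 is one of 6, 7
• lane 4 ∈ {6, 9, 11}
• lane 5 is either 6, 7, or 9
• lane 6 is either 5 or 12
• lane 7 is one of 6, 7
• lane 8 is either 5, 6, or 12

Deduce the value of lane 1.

8

lane 3 and lane 7 between them cover only {6, 7} — a naked pair. Remove those values from lane 1, lane 4, lane 5, lane 8.
lane 5 must be 9 (only option left). Eliminate 9 elsewhere: lane 1, lane 2, lane 4.
That leaves lane 4 = 11.
lane 6 and lane 8 share exactly the 2 values {5, 12}; by pigeonhole those values go to them, so strike 5, 12 from lane 1, lane 2.
So lane 1 = 8.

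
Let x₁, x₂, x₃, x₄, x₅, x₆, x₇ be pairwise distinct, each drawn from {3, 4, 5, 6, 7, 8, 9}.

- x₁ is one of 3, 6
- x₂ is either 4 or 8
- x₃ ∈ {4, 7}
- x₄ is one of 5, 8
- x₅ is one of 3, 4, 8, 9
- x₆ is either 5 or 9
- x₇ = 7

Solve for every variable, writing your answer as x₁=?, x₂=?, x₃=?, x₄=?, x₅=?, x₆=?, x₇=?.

x₁=6, x₂=8, x₃=4, x₄=5, x₅=3, x₆=9, x₇=7

x₇ has just one choice, so x₇ = 7. Remove 7 from x₃.
x₃ has just one choice, so x₃ = 4. Eliminate 4 elsewhere: x₂, x₅.
x₂ must be 8 (only option left). Eliminate 8 elsewhere: x₄, x₅.
x₄ has just one choice, so x₄ = 5. Strike 5 from x₆.
That leaves x₆ = 9. Strike 9 from x₅.
x₅'s domain is down to {3}, so x₅ = 3. Eliminate 3 elsewhere: x₁.
x₁ must be 6 (only option left).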